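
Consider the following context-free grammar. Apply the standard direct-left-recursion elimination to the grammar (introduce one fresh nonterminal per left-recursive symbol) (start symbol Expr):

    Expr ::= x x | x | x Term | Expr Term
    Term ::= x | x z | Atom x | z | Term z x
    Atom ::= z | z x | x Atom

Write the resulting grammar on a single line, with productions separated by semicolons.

Expr ::= x x Expr1 | x Expr1 | x Term Expr1; Term ::= x Term1 | x z Term1 | Atom x Term1 | z Term1; Atom ::= z | z x | x Atom; Expr1 ::= Term Expr1 | ε; Term1 ::= z x Term1 | ε

Expr, Term are directly left-recursive.
For Expr: α = {Term}, β = {x x, x, x Term}. Rewrite as Expr → β Expr1 and Expr1 → α Expr1 | ε.
For Term: α = {z x}, β = {x, x z, Atom x, z}. Rewrite as Term → β Term1 and Term1 → α Term1 | ε.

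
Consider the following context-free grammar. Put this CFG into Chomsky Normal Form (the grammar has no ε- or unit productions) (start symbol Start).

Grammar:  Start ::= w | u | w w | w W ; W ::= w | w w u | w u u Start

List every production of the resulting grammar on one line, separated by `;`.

Start ::= w | u | X1 X1 | X1 W; W ::= w | X1 Y1 | X1 Y2; X1 ::= w; X2 ::= u; Y1 ::= X1 X2; Y2 ::= X2 Y3; Y3 ::= X2 Start

Introduce a nonterminal for each terminal appearing in a rule of length ≥ 2: X1 → w, X2 → u.
Binarize each right-hand side of length ≥ 3 by chaining fresh nonterminals (Y1, Y2, …): affected rules were W → X1 X1 X2; W → X1 X2 X2 Start.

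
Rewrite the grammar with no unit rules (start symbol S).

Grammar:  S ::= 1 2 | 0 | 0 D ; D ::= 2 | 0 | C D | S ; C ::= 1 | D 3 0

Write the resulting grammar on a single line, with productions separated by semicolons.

S ::= 1 2 | 0 | 0 D; D ::= 1 2 | 0 | 0 D | 2 | C D; C ::= 1 | D 3 0

Unit pairs: D ⇒* {S}.
Replace each nonterminal's rules with the union of the non-unit rules of every nonterminal it unit-derives.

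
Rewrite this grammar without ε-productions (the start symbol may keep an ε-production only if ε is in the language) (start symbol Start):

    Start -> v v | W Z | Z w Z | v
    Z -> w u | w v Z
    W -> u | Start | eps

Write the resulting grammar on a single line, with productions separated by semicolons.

Nullable nonterminals: {W}.
ε ∉ L(G), so no ε-production is kept.
Add the nullable-subset variants: Start → W Z gives W Z | Z.

Start -> v v | W Z | Z | Z w Z | v; Z -> w u | w v Z; W -> u | Start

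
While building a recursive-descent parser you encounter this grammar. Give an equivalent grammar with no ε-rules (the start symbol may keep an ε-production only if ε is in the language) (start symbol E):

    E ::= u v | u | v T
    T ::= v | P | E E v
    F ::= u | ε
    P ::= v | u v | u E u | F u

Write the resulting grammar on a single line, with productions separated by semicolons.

Nullable nonterminals: {F}.
ε ∉ L(G), so no ε-production is kept.
Add the nullable-subset variants: P → F u gives F u | u.

E ::= u v | u | v T; T ::= v | P | E E v; F ::= u; P ::= v | u v | u E u | F u | u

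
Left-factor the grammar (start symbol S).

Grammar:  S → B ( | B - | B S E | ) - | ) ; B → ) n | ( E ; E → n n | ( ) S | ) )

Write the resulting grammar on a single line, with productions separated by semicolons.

S → B S' | ) S''; B → ) n | ( E; E → n n | ( ) S | ) ); S' → ( | - | S E; S'' → - | ε

S has alternatives sharing prefix 'B': factor to S → B S' with S' → ( | - | S E.
S has alternatives sharing prefix ')': factor to S → ) S'' with S'' → - | ε.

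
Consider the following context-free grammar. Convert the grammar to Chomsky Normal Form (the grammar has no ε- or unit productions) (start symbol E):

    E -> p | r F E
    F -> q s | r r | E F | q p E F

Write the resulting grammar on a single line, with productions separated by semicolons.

E -> p | X1 Y1; F -> X2 X3 | X1 X1 | E F | X2 Y2; X1 -> r; X2 -> q; X3 -> s; X4 -> p; Y1 -> F E; Y2 -> X4 Y3; Y3 -> E F

Introduce a nonterminal for each terminal appearing in a rule of length ≥ 2: X1 → r, X2 → q, X3 → s, X4 → p.
Binarize each right-hand side of length ≥ 3 by chaining fresh nonterminals (Y1, Y2, …): affected rules were E → X1 F E; F → X2 X4 E F.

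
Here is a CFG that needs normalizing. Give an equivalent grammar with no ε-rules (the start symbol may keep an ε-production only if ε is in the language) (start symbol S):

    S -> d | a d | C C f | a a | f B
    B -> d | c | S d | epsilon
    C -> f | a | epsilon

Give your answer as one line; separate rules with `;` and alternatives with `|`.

Nullable nonterminals: {B, C}.
ε ∉ L(G), so no ε-production is kept.
Add the nullable-subset variants: S → C C f gives C C f | C f | f.

S -> d | a d | C C f | C f | f | a a | f B; B -> d | c | S d; C -> f | a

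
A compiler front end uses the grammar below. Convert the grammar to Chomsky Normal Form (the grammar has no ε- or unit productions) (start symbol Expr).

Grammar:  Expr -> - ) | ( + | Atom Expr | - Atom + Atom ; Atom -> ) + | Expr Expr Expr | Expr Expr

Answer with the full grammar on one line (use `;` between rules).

Introduce a nonterminal for each terminal appearing in a rule of length ≥ 2: X1 → -, X2 → ), X3 → (, X4 → +.
Binarize each right-hand side of length ≥ 3 by chaining fresh nonterminals (Y1, Y2, …): affected rules were Expr → X1 Atom X4 Atom; Atom → Expr Expr Expr.

Expr -> X1 X2 | X3 X4 | Atom Expr | X1 Y1; Atom -> X2 X4 | Expr Y3 | Expr Expr; X1 -> -; X2 -> ); X3 -> (; X4 -> +; Y1 -> Atom Y2; Y2 -> X4 Atom; Y3 -> Expr Expr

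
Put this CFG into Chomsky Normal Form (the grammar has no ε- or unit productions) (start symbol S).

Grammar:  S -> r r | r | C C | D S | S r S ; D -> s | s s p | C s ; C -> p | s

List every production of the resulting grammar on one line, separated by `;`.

Introduce a nonterminal for each terminal appearing in a rule of length ≥ 2: X1 → r, X2 → s, X3 → p.
Binarize each right-hand side of length ≥ 3 by chaining fresh nonterminals (Y1, Y2, …): affected rules were S → S X1 S; D → X2 X2 X3.

S -> X1 X1 | r | C C | D S | S Y1; D -> s | X2 Y2 | C X2; C -> p | s; X1 -> r; X2 -> s; X3 -> p; Y1 -> X1 S; Y2 -> X2 X3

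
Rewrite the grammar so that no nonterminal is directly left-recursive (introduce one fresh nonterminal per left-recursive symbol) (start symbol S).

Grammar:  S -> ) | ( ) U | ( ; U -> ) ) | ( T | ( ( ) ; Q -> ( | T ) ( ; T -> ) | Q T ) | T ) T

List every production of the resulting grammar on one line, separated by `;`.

S -> ) | ( ) U | (; U -> ) ) | ( T | ( ( ); Q -> ( | T ) (; T -> ) T' | Q T ) T'; T' -> ) T T' | eps

Left recursion appears on T.
For T: α = {) T}, β = {), Q T )}. Rewrite as T → β T' and T' → α T' | ε.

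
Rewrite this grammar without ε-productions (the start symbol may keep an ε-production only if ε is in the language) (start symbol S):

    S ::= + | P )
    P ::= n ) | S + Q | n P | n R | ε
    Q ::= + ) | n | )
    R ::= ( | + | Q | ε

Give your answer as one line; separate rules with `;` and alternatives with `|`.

S ::= + | P ) | ); P ::= n ) | S + Q | n P | n | n R; Q ::= + ) | n | ); R ::= ( | + | Q

Nullable set = {P, R}.
ε ∉ L(G), so no ε-production is kept.
Add the nullable-subset variants: S → P ) gives P ) | ). P → n P gives n P | n.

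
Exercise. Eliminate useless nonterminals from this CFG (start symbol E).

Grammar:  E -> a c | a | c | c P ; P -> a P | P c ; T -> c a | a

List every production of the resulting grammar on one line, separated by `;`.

E -> a c | a | c

Generating nonterminals: {E, T}.
Reachable from E after that: {E}.
Removed useless symbols: {P, T} and every production mentioning them.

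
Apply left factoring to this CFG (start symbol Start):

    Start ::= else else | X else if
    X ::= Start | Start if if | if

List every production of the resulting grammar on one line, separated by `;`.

X has alternatives sharing prefix 'Start': factor to X → Start X1 with X1 → ε | if if.

Start ::= else else | X else if; X ::= if | Start X1; X1 ::= epsilon | if if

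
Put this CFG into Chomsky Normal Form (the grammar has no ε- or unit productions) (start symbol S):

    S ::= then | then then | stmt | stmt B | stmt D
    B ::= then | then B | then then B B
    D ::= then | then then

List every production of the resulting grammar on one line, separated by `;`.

S ::= then | X1 X1 | stmt | X2 B | X2 D; B ::= then | X1 B | X1 Y1; D ::= then | X1 X1; X1 ::= then; X2 ::= stmt; Y1 ::= X1 Y2; Y2 ::= B B

Introduce a nonterminal for each terminal appearing in a rule of length ≥ 2: X1 → then, X2 → stmt.
Binarize each right-hand side of length ≥ 3 by chaining fresh nonterminals (Y1, Y2, …): affected rules were B → X1 X1 B B.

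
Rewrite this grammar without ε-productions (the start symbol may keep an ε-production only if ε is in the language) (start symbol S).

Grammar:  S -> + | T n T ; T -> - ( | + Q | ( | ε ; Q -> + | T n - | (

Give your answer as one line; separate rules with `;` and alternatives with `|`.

Nullable nonterminals: {T}.
ε ∉ L(G), so no ε-production is kept.
For each production, add variants omitting each subset of nullable occurrences: S → T n T gives T n T | T n | n T | n. Q → T n - gives T n - | n -.

S -> + | T n T | T n | n T | n; T -> - ( | + Q | (; Q -> + | T n - | n - | (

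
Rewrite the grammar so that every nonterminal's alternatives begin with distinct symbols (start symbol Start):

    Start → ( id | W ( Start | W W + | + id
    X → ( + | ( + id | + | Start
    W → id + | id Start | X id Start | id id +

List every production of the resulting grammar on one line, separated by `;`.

Start has alternatives sharing prefix 'W': factor to Start → W Start1 with Start1 → ( Start | W +.
X has alternatives sharing prefix '( +': factor to X → ( + X1 with X1 → ε | id.
W has alternatives sharing prefix 'id': factor to W → id W1 with W1 → + | Start | id +.

Start → ( id | + id | W Start1; X → + | Start | ( + X1; W → X id Start | id W1; Start1 → ( Start | W +; X1 → epsilon | id; W1 → + | Start | id +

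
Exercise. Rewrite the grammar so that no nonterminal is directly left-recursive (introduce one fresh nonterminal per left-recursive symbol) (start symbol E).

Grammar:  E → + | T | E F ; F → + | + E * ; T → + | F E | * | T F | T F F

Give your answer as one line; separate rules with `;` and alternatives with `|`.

E → + E' | T E'; F → + | + E *; T → + T' | F E T' | * T'; E' → F E' | ε; T' → F T' | F F T' | ε

Left recursion appears on E, T.
For E: α = {F}, β = {+, T}. Rewrite as E → β E' and E' → α E' | ε.
For T: α = {F, F F}, β = {+, F E, *}. Rewrite as T → β T' and T' → α T' | ε.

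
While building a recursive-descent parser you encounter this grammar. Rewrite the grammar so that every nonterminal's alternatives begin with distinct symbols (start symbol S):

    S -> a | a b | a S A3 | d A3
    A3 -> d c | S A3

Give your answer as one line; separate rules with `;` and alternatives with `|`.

S has alternatives sharing prefix 'a': factor to S → a S' with S' → ε | b | S A3.

S -> d A3 | a S'; A3 -> d c | S A3; S' -> ε | b | S A3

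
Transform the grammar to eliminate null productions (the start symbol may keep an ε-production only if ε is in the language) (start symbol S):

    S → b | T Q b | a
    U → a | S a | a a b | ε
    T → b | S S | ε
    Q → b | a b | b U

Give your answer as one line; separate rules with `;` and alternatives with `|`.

Nullable nonterminals: {T, U}.
ε ∉ L(G), so no ε-production is kept.
Add the nullable-subset variants: S → T Q b gives T Q b | Q b.

S → b | T Q b | Q b | a; U → a | S a | a a b; T → b | S S; Q → b | a b | b U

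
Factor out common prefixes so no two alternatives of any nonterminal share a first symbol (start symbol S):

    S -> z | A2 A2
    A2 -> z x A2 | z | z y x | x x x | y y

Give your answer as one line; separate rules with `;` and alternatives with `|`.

S -> z | A2 A2; A2 -> x x x | y y | z A2'; A2' -> x A2 | ε | y x

A2 has alternatives sharing prefix 'z': factor to A2 → z A2' with A2' → x A2 | ε | y x.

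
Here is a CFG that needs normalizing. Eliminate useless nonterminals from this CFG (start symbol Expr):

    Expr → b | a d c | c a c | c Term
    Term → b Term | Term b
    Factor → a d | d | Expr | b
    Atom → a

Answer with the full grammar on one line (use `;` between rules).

Generating nonterminals: {Atom, Expr, Factor}.
Reachable from Expr after that: {Expr}.
Removed useless symbols: {Atom, Factor, Term} and every production mentioning them.

Expr → b | a d c | c a c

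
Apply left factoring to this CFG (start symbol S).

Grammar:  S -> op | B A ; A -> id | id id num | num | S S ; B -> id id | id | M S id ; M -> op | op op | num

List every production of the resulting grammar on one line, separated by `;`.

S -> op | B A; A -> num | S S | id A'; B -> M S id | id B'; M -> num | op M'; A' -> ε | id num; B' -> id | ε; M' -> ε | op

A has alternatives sharing prefix 'id': factor to A → id A' with A' → ε | id num.
B has alternatives sharing prefix 'id': factor to B → id B' with B' → id | ε.
M has alternatives sharing prefix 'op': factor to M → op M' with M' → ε | op.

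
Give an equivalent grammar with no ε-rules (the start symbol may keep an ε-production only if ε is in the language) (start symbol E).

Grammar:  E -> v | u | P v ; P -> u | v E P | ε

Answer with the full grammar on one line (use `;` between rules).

E -> v | u | P v; P -> u | v E P | v E

The nullable symbols are {P}.
ε ∉ L(G), so no ε-production is kept.
For each production, add variants omitting each subset of nullable occurrences: P → v E P gives v E P | v E.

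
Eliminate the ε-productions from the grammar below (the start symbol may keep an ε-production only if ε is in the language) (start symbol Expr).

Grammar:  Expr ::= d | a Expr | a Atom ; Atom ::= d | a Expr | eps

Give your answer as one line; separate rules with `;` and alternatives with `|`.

Nullable set = {Atom}.
ε ∉ L(G), so no ε-production is kept.
Expand every rule over subsets of its nullable positions: Expr → a Atom gives a Atom | a.

Expr ::= d | a Expr | a Atom | a; Atom ::= d | a Expr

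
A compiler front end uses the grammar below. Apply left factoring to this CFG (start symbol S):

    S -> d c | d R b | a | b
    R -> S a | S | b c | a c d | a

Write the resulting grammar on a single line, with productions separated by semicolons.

S has alternatives sharing prefix 'd': factor to S → d S' with S' → c | R b.
R has alternatives sharing prefix 'S': factor to R → S R' with R' → a | ε.
R has alternatives sharing prefix 'a': factor to R → a R'' with R'' → c d | ε.

S -> a | b | d S'; R -> b c | S R' | a R''; S' -> c | R b; R' -> a | ε; R'' -> c d | ε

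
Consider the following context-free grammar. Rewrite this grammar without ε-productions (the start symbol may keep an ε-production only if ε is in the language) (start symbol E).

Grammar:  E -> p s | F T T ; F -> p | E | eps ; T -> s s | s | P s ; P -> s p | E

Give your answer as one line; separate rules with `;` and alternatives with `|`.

The nullable symbols are {F}.
ε ∉ L(G), so no ε-production is kept.
Expand every rule over subsets of its nullable positions: E → F T T gives F T T | T T.

E -> p s | F T T | T T; F -> p | E; T -> s s | s | P s; P -> s p | E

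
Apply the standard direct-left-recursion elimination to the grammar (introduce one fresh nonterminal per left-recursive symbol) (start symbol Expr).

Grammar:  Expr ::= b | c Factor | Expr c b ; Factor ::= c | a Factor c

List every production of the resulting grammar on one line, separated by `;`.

Left recursion appears on Expr.
For Expr: α = {c b}, β = {b, c Factor}. Rewrite as Expr → β Expr1 and Expr1 → α Expr1 | ε.

Expr ::= b Expr1 | c Factor Expr1; Factor ::= c | a Factor c; Expr1 ::= c b Expr1 | ε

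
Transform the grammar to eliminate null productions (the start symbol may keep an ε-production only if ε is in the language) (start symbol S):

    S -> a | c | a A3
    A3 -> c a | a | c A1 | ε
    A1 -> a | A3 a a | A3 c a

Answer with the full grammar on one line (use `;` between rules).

The nullable symbols are {A3}.
ε ∉ L(G), so no ε-production is kept.
For each production, add variants omitting each subset of nullable occurrences: A1 → A3 a a gives A3 a a | a a. A1 → A3 c a gives A3 c a | c a.

S -> a | c | a A3; A3 -> c a | a | c A1; A1 -> a | A3 a a | a a | A3 c a | c a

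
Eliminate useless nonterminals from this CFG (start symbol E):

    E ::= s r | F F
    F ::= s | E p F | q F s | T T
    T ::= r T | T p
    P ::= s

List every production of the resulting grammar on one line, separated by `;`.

Generating nonterminals: {E, F, P}.
Reachable from E after that: {E, F}.
Removed useless symbols: {P, T} and every production mentioning them.

E ::= s r | F F; F ::= s | E p F | q F s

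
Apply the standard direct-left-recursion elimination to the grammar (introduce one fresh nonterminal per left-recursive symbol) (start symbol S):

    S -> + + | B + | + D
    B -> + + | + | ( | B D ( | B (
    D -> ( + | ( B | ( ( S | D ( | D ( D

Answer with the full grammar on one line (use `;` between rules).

S -> + + | B + | + D; B -> + + B' | + B' | ( B'; D -> ( + D' | ( B D' | ( ( S D'; B' -> D ( B' | ( B' | epsilon; D' -> ( D' | ( D D' | epsilon

Directly left-recursive nonterminals: B, D.
For B: α = {D (, (}, β = {+ +, +, (}. Rewrite as B → β B' and B' → α B' | ε.
For D: α = {(, ( D}, β = {( +, ( B, ( ( S}. Rewrite as D → β D' and D' → α D' | ε.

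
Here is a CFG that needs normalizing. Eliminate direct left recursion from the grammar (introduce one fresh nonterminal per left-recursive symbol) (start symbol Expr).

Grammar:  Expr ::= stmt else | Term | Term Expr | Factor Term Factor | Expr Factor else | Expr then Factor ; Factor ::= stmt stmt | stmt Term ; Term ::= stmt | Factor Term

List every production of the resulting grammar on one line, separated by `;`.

Expr ::= stmt else Expr1 | Term Expr1 | Term Expr Expr1 | Factor Term Factor Expr1; Factor ::= stmt stmt | stmt Term; Term ::= stmt | Factor Term; Expr1 ::= Factor else Expr1 | then Factor Expr1 | eps

Left recursion appears on Expr.
For Expr: α = {Factor else, then Factor}, β = {stmt else, Term, Term Expr, Factor Term Factor}. Rewrite as Expr → β Expr1 and Expr1 → α Expr1 | ε.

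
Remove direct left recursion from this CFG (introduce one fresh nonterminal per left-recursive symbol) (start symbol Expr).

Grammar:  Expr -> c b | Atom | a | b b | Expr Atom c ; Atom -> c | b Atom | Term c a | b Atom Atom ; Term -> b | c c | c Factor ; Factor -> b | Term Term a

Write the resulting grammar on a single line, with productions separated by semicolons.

Directly left-recursive nonterminal: Expr.
For Expr: α = {Atom c}, β = {c b, Atom, a, b b}. Rewrite as Expr → β Expr1 and Expr1 → α Expr1 | ε.

Expr -> c b Expr1 | Atom Expr1 | a Expr1 | b b Expr1; Atom -> c | b Atom | Term c a | b Atom Atom; Term -> b | c c | c Factor; Factor -> b | Term Term a; Expr1 -> Atom c Expr1 | ε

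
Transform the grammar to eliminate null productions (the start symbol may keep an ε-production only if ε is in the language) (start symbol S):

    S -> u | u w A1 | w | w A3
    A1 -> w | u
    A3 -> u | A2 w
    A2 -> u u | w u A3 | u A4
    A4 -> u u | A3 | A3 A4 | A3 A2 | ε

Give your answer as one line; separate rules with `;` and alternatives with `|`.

S -> u | u w A1 | w | w A3; A1 -> w | u; A3 -> u | A2 w; A2 -> u u | w u A3 | u A4 | u; A4 -> u u | A3 | A3 A4 | A3 A2

Nullable set = {A4}.
ε ∉ L(G), so no ε-production is kept.
For each production, add variants omitting each subset of nullable occurrences: A2 → u A4 gives u A4 | u.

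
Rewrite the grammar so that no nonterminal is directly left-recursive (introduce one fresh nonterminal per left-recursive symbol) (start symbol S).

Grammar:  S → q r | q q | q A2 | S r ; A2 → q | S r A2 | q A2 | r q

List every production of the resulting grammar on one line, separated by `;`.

S is directly left-recursive.
For S: α = {r}, β = {q r, q q, q A2}. Rewrite as S → β S' and S' → α S' | ε.

S → q r S' | q q S' | q A2 S'; A2 → q | S r A2 | q A2 | r q; S' → r S' | ε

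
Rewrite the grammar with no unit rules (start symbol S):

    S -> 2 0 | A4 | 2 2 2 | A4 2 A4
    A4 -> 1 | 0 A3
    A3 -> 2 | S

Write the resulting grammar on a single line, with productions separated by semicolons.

S -> 1 | 0 A3 | 2 0 | 2 2 2 | A4 2 A4; A4 -> 1 | 0 A3; A3 -> 1 | 0 A3 | 2 0 | 2 2 2 | A4 2 A4 | 2

Unit pairs: A3 ⇒* {A4, S}; S ⇒* {A4}.
Replace each nonterminal's rules with the union of the non-unit rules of every nonterminal it unit-derives.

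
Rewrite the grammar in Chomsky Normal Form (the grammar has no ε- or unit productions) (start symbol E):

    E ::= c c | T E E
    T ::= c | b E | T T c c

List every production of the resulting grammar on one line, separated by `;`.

E ::= X1 X1 | T Y1; T ::= c | X2 E | T Y2; X1 ::= c; X2 ::= b; Y1 ::= E E; Y2 ::= T Y3; Y3 ::= X1 X1

Introduce a nonterminal for each terminal appearing in a rule of length ≥ 2: X1 → c, X2 → b.
Binarize each right-hand side of length ≥ 3 by chaining fresh nonterminals (Y1, Y2, …): affected rules were E → T E E; T → T T X1 X1.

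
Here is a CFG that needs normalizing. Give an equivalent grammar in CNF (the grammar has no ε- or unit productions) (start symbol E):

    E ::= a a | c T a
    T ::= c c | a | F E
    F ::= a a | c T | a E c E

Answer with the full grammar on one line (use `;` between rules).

E ::= X1 X1 | X2 Y1; T ::= X2 X2 | a | F E; F ::= X1 X1 | X2 T | X1 Y2; X1 ::= a; X2 ::= c; Y1 ::= T X1; Y2 ::= E Y3; Y3 ::= X2 E

Introduce a nonterminal for each terminal appearing in a rule of length ≥ 2: X1 → a, X2 → c.
Binarize each right-hand side of length ≥ 3 by chaining fresh nonterminals (Y1, Y2, …): affected rules were E → X2 T X1; F → X1 E X2 E.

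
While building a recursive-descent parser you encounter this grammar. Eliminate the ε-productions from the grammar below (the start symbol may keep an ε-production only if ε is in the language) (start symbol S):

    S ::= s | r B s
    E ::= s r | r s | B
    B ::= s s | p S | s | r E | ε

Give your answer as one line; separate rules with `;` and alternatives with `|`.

S ::= s | r B s | r s; E ::= s r | r s | B; B ::= s s | p S | s | r E | r

Nullable nonterminals: {B, E}.
ε ∉ L(G), so no ε-production is kept.
For each production, add variants omitting each subset of nullable occurrences: S → r B s gives r B s | r s. B → r E gives r E | r.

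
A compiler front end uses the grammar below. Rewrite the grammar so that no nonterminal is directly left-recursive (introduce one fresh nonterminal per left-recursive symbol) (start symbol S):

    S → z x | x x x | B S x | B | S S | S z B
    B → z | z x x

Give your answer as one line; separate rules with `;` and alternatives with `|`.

S → z x S' | x x x S' | B S x S' | B S'; B → z | z x x; S' → S S' | z B S' | eps

Left recursion appears on S.
For S: α = {S, z B}, β = {z x, x x x, B S x, B}. Rewrite as S → β S' and S' → α S' | ε.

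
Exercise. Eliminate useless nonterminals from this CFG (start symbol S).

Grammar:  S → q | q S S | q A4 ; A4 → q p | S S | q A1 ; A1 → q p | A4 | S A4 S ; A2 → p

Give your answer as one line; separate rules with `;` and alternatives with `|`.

S → q | q S S | q A4; A4 → q p | S S | q A1; A1 → q p | A4 | S A4 S

Generating nonterminals: {A1, A2, A4, S}.
Reachable from S after that: {A1, A4, S}.
Removed useless symbols: {A2} and every production mentioning them.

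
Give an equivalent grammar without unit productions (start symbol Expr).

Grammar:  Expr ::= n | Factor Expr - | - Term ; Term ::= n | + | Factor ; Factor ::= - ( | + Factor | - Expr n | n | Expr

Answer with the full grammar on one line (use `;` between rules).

Unit pairs: Factor ⇒* {Expr}; Term ⇒* {Expr, Factor}.
Replace each nonterminal's rules with the union of the non-unit rules of every nonterminal it unit-derives.

Expr ::= n | Factor Expr - | - Term; Term ::= n | + | - ( | + Factor | - Expr n | Factor Expr - | - Term; Factor ::= - ( | + Factor | - Expr n | n | Factor Expr - | - Term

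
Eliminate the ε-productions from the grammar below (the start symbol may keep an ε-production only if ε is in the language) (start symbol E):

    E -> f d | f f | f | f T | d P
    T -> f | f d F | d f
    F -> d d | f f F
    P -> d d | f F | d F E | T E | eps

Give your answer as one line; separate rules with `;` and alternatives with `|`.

E -> f d | f f | f | f T | d P | d; T -> f | f d F | d f; F -> d d | f f F; P -> d d | f F | d F E | T E

Nullable set = {P}.
ε ∉ L(G), so no ε-production is kept.
Expand every rule over subsets of its nullable positions: E → d P gives d P | d.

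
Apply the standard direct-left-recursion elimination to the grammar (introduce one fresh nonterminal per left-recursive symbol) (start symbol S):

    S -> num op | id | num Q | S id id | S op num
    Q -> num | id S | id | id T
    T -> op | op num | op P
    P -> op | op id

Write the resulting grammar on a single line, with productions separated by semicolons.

Left recursion appears on S.
For S: α = {id id, op num}, β = {num op, id, num Q}. Rewrite as S → β S' and S' → α S' | ε.

S -> num op S' | id S' | num Q S'; Q -> num | id S | id | id T; T -> op | op num | op P; P -> op | op id; S' -> id id S' | op num S' | ε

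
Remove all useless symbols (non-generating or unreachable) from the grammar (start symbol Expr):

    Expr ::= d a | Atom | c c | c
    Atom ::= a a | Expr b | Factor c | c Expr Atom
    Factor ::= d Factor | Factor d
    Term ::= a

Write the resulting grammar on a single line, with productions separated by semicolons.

Generating nonterminals: {Atom, Expr, Term}.
Reachable from Expr after that: {Atom, Expr}.
Removed useless symbols: {Factor, Term} and every production mentioning them.

Expr ::= d a | Atom | c c | c; Atom ::= a a | Expr b | c Expr Atom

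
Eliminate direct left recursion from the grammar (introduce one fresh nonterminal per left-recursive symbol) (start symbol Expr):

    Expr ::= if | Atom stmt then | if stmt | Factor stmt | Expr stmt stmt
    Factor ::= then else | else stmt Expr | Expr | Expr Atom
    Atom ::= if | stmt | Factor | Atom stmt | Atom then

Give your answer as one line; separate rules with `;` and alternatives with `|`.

Expr ::= if Expr1 | Atom stmt then Expr1 | if stmt Expr1 | Factor stmt Expr1; Factor ::= then else | else stmt Expr | Expr | Expr Atom; Atom ::= if Atom1 | stmt Atom1 | Factor Atom1; Expr1 ::= stmt stmt Expr1 | ε; Atom1 ::= stmt Atom1 | then Atom1 | ε

Left recursion appears on Expr, Atom.
For Expr: α = {stmt stmt}, β = {if, Atom stmt then, if stmt, Factor stmt}. Rewrite as Expr → β Expr1 and Expr1 → α Expr1 | ε.
For Atom: α = {stmt, then}, β = {if, stmt, Factor}. Rewrite as Atom → β Atom1 and Atom1 → α Atom1 | ε.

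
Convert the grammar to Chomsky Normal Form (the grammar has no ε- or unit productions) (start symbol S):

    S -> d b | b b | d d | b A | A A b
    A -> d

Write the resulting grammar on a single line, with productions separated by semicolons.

Introduce a nonterminal for each terminal appearing in a rule of length ≥ 2: X1 → d, X2 → b.
Binarize each right-hand side of length ≥ 3 by chaining fresh nonterminals (Y1, Y2, …): affected rules were S → A A X2.

S -> X1 X2 | X2 X2 | X1 X1 | X2 A | A Y1; A -> d; X1 -> d; X2 -> b; Y1 -> A X2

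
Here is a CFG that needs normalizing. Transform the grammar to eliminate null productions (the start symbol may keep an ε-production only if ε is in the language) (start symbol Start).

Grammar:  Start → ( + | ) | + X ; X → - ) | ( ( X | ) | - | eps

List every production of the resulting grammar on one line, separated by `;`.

Start → ( + | ) | + X | +; X → - ) | ( ( X | ( ( | ) | -

Nullable nonterminals: {X}.
ε ∉ L(G), so no ε-production is kept.
Expand every rule over subsets of its nullable positions: Start → + X gives + X | +. X → ( ( X gives ( ( X | ( (.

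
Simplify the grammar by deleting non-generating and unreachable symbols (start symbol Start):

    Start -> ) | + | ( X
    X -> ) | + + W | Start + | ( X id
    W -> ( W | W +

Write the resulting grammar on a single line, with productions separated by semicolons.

Generating nonterminals: {Start, X}.
Reachable from Start after that: {Start, X}.
Removed useless symbols: {W} and every production mentioning them.

Start -> ) | + | ( X; X -> ) | Start + | ( X id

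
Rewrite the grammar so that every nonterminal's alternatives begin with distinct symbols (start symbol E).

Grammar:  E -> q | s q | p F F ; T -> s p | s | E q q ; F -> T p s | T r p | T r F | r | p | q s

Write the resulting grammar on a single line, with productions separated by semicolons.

T has alternatives sharing prefix 's': factor to T → s T' with T' → p | ε.
F has alternatives sharing prefix 'T': factor to F → T F' with F' → p s | r p | r F.
F' has alternatives sharing prefix 'r': factor to F' → r F'' with F'' → p | F.

E -> q | s q | p F F; T -> E q q | s T'; F -> r | p | q s | T F'; T' -> p | ε; F' -> p s | r F''; F'' -> p | F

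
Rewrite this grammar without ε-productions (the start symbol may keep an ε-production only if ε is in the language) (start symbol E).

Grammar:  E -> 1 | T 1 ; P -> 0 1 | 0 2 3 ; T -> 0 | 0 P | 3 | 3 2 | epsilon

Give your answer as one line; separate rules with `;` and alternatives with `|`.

The nullable symbols are {T}.
ε ∉ L(G), so no ε-production is kept.

E -> 1 | T 1; P -> 0 1 | 0 2 3; T -> 0 | 0 P | 3 | 3 2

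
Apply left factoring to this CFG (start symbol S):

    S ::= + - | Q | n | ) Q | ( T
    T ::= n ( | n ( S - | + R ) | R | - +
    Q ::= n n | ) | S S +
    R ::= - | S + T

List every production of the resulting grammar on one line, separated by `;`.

S ::= + - | Q | n | ) Q | ( T; T ::= + R ) | R | - + | n ( T'; Q ::= n n | ) | S S +; R ::= - | S + T; T' ::= ε | S -

T has alternatives sharing prefix 'n (': factor to T → n ( T' with T' → ε | S -.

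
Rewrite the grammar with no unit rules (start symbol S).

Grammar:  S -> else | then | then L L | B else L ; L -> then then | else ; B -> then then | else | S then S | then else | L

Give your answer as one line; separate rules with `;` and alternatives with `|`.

S -> else | then | then L L | B else L; L -> then then | else; B -> then then | else | S then S | then else

Unit pairs: B ⇒* {L}.
Replace each nonterminal's rules with the union of the non-unit rules of every nonterminal it unit-derives.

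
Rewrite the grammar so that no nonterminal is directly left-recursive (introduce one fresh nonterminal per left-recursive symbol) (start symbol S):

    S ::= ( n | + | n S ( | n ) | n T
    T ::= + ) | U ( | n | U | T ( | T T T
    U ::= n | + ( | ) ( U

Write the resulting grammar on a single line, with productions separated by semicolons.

S ::= ( n | + | n S ( | n ) | n T; T ::= + ) T' | U ( T' | n T' | U T'; U ::= n | + ( | ) ( U; T' ::= ( T' | T T T' | ε

T is directly left-recursive.
For T: α = {(, T T}, β = {+ ), U (, n, U}. Rewrite as T → β T' and T' → α T' | ε.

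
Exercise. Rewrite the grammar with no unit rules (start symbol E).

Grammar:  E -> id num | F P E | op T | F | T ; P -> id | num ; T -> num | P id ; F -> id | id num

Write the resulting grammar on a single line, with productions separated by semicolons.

Unit pairs: E ⇒* {F, T}.
For each unit pair (A, B), copy every non-unit production of B to A, then drop all unit productions.

E -> id num | F P E | op T | id | num | P id; P -> id | num; T -> num | P id; F -> id | id num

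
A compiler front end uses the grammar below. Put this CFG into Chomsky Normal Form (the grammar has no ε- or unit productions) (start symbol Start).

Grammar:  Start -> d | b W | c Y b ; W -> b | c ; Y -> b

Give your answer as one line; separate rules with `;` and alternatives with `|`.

Start -> d | X1 W | X2 Y1; W -> b | c; Y -> b; X1 -> b; X2 -> c; Y1 -> Y X1

Introduce a nonterminal for each terminal appearing in a rule of length ≥ 2: X1 → b, X2 → c.
Binarize each right-hand side of length ≥ 3 by chaining fresh nonterminals (Y1, Y2, …): affected rules were Start → X2 Y X1.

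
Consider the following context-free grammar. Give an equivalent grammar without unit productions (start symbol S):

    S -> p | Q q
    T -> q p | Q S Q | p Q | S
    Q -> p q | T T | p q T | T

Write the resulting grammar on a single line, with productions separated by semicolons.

Unit pairs: Q ⇒* {S, T}; T ⇒* {S}.
For every A with A ⇒* B via unit rules, add B's non-unit alternatives to A; then delete every rule of the form X → Y.

S -> p | Q q; T -> p | Q q | q p | Q S Q | p Q; Q -> p | Q q | p q | T T | p q T | q p | Q S Q | p Q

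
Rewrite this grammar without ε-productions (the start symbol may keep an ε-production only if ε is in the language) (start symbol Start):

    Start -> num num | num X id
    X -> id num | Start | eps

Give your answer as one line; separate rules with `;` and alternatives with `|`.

Start -> num num | num X id | num id; X -> id num | Start

The nullable symbols are {X}.
ε ∉ L(G), so no ε-production is kept.
Add the nullable-subset variants: Start → num X id gives num X id | num id.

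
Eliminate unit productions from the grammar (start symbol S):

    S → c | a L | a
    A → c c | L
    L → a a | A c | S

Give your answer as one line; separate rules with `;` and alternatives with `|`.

S → c | a L | a; A → a a | A c | c | a L | a | c c; L → a a | A c | c | a L | a

Unit pairs: A ⇒* {L, S}; L ⇒* {S}.
Replace each nonterminal's rules with the union of the non-unit rules of every nonterminal it unit-derives.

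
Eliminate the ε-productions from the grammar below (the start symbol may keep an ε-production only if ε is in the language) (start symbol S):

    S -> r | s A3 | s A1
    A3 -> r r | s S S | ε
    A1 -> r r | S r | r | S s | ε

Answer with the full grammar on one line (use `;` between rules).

Nullable nonterminals: {A1, A3}.
ε ∉ L(G), so no ε-production is kept.
For each production, add variants omitting each subset of nullable occurrences: S → s A3 gives s A3 | s.

S -> r | s A3 | s | s A1; A3 -> r r | s S S; A1 -> r r | S r | r | S s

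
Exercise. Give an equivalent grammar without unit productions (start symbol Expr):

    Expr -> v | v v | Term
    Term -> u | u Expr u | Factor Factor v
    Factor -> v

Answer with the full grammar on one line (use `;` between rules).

Unit pairs: Expr ⇒* {Term}.
Replace each nonterminal's rules with the union of the non-unit rules of every nonterminal it unit-derives.

Expr -> u | u Expr u | Factor Factor v | v | v v; Term -> u | u Expr u | Factor Factor v; Factor -> v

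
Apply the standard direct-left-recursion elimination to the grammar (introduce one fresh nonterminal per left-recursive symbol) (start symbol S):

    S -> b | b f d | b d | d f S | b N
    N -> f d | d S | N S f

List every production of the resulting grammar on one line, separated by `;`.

Directly left-recursive nonterminal: N.
For N: α = {S f}, β = {f d, d S}. Rewrite as N → β N' and N' → α N' | ε.

S -> b | b f d | b d | d f S | b N; N -> f d N' | d S N'; N' -> S f N' | ε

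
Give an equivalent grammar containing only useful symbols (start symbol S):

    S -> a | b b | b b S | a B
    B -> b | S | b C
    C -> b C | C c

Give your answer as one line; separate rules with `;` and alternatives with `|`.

Generating nonterminals: {B, S}.
Reachable from S after that: {B, S}.
Removed useless symbols: {C} and every production mentioning them.

S -> a | b b | b b S | a B; B -> b | S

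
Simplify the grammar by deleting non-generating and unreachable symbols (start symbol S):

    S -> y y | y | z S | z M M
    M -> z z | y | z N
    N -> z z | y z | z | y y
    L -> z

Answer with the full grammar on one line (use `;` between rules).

Generating nonterminals: {L, M, N, S}.
Reachable from S after that: {M, N, S}.
Removed useless symbols: {L} and every production mentioning them.

S -> y y | y | z S | z M M; M -> z z | y | z N; N -> z z | y z | z | y y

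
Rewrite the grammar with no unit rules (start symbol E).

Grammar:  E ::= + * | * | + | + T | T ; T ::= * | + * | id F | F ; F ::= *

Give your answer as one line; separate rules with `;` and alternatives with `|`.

Unit pairs: E ⇒* {F, T}; T ⇒* {F}.
For each unit pair (A, B), copy every non-unit production of B to A, then drop all unit productions.

E ::= + * | * | + | + T | id F; T ::= * | + * | id F; F ::= *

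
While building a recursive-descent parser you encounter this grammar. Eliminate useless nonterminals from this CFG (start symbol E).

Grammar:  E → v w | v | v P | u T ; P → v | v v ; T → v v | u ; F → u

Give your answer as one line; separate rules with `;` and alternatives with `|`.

Generating nonterminals: {E, F, P, T}.
Reachable from E after that: {E, P, T}.
Removed useless symbols: {F} and every production mentioning them.

E → v w | v | v P | u T; P → v | v v; T → v v | u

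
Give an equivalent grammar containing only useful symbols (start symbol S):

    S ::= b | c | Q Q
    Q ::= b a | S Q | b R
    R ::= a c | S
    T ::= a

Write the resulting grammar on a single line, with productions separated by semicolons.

S ::= b | c | Q Q; Q ::= b a | S Q | b R; R ::= a c | S

Generating nonterminals: {Q, R, S, T}.
Reachable from S after that: {Q, R, S}.
Removed useless symbols: {T} and every production mentioning them.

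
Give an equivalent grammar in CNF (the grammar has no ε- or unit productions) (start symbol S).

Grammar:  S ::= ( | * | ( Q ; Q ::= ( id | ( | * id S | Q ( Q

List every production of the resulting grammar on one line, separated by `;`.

S ::= ( | * | X1 Q; Q ::= X1 X2 | ( | X3 Y1 | Q Y2; X1 ::= (; X2 ::= id; X3 ::= *; Y1 ::= X2 S; Y2 ::= X1 Q

Introduce a nonterminal for each terminal appearing in a rule of length ≥ 2: X1 → (, X2 → id, X3 → *.
Binarize each right-hand side of length ≥ 3 by chaining fresh nonterminals (Y1, Y2, …): affected rules were Q → X3 X2 S; Q → Q X1 Q.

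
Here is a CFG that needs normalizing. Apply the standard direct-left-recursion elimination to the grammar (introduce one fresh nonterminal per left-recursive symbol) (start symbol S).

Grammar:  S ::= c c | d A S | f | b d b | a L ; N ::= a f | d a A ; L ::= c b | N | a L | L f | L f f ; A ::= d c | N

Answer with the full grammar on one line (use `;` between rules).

S ::= c c | d A S | f | b d b | a L; N ::= a f | d a A; L ::= c b L' | N L' | a L L'; A ::= d c | N; L' ::= f L' | f f L' | ε

L is directly left-recursive.
For L: α = {f, f f}, β = {c b, N, a L}. Rewrite as L → β L' and L' → α L' | ε.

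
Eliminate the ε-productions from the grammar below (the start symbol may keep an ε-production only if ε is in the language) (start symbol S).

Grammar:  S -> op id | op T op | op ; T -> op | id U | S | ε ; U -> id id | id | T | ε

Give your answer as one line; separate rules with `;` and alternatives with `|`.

S -> op id | op T op | op op | op; T -> op | id U | id | S; U -> id id | id | T

Nullable set = {T, U}.
ε ∉ L(G), so no ε-production is kept.
Add the nullable-subset variants: S → op T op gives op T op | op op. T → id U gives id U | id.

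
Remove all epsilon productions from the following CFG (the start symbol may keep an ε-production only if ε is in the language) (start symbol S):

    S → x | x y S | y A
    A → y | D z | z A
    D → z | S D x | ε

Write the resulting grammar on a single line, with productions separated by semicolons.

S → x | x y S | y A; A → y | D z | z | z A; D → z | S D x | S x

Nullable nonterminals: {D}.
ε ∉ L(G), so no ε-production is kept.
For each production, add variants omitting each subset of nullable occurrences: A → D z gives D z | z. D → S D x gives S D x | S x.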